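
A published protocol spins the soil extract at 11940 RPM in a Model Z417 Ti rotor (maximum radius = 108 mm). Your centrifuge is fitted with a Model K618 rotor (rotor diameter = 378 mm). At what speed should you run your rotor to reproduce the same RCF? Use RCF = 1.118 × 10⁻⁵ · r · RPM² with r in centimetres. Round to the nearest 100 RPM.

Original rotor: r = 108 mm = 10.8 cm
RCF_original = 1.118 × 10⁻⁵ × 10.8 × (11940)² = 1.118 × 10⁻⁵ × 10.8 × 142,563,600 ≈ 17,213.7 × g
Your rotor: r = 378 mm / 2 = 189 mm = 18.9 cm
17,213.7 = 1.118 × 10⁻⁵ × 18.9 × N²
N² = 17,213.7 / (21.1302 × 10⁻⁵) = 81,464,918
N ≈ √81,464,918 ≈ 9,025.8

9000 RPM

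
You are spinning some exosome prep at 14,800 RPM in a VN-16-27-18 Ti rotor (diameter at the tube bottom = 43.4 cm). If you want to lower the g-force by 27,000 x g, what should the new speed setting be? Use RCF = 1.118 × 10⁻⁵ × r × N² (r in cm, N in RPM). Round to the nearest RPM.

≈ 10380 RPM

r = 43.4 / 2 = 21.7 cm
Current RCF = 1.118 × 10⁻⁵ × 21.7 × (14800)² = 1.118 × 10⁻⁵ × 21.7 × 219,040,000 ≈ 53,140.4 × g
Target RCF = 53,140.4 − 27,000 = 26,140.4 × g
N² = 26,140.4 / (24.2606 × 10⁻⁵) = 107,748,366
N ≈ √107,748,366 ≈ 10,380.2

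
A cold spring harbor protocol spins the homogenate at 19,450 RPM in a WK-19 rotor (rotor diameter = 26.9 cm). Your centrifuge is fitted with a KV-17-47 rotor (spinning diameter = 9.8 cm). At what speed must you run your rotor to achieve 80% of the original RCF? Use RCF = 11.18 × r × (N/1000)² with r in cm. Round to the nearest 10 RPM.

28820 RPM

Original rotor: r = 26.9 / 2 = 13.45 cm
RCF_original = 11.18 × 13.45 × (19.45)² = 11.18 × 13.45 × 378.3025 ≈ 56,885.7 × g
Target RCF = 0.8 × 56,885.7 ≈ 45,508.6 × g
Your rotor: r = 9.8 / 2 = 4.9 cm
45,508.6 = 11.18 × 4.9 × (N/1000)²
(N/1000)² = 45,508.6 / 54.782 = 830.7218
N = 1000 × √830.7218 ≈ 28,822.2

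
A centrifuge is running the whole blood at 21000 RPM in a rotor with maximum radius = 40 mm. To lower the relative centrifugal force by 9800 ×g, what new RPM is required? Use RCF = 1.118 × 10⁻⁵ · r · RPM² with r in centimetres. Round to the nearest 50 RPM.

≈ 14900 RPM

r = 40 mm = 4.0 cm
Current RCF = 1.118 × 10⁻⁵ × 4 × (21000)² = 1.118 × 10⁻⁵ × 4 × 441,000,000 ≈ 19,721.5 × g
Target RCF = 19,721.5 − 9,800 = 9,921.5 × g
N² = 9,921.5 / (4.472 × 10⁻⁵) = 221,858,229
N ≈ √221,858,229 ≈ 14,894.9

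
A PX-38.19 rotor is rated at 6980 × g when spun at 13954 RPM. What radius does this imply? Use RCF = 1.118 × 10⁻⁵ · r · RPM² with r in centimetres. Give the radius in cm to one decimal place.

r ≈ 3.2 cm

RCF = 1.118 × 10⁻⁵ × r × N²
6980 = 1.118 × 10⁻⁵ × r × (13954)²
r = 6980 / (1.118 × 10⁻⁵ × 194,714,116) = 6980 / 2176.904 ≈ 3.206 cm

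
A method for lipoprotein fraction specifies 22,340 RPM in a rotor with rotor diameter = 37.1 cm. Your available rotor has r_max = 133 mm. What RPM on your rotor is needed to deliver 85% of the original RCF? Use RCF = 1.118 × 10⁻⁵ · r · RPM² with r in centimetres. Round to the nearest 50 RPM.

Original rotor: r = 37.1 / 2 = 18.55 cm
RCF_original = 1.118 × 10⁻⁵ × 18.55 × (22340)² = 1.118 × 10⁻⁵ × 18.55 × 499,075,600 ≈ 103,502.8 × g
Target RCF = 0.85 × 103,502.8 ≈ 87,977.4 × g
Your rotor: r = 133 mm = 13.3 cm
87,977.4 = 1.118 × 10⁻⁵ × 13.3 × N²
N² = 87,977.4 / (14.8694 × 10⁻⁵) = 591,667,451
N ≈ √591,667,451 ≈ 24,324.2

24300 RPM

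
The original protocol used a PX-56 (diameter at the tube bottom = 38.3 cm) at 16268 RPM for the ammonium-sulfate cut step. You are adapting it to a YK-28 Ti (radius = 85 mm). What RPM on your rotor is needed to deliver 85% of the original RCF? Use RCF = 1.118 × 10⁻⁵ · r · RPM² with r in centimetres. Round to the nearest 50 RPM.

≈ 22500 RPM

Original rotor: r = 38.3 / 2 = 19.15 cm
RCF_original = 1.118 × 10⁻⁵ × 19.15 × (16268)² = 1.118 × 10⁻⁵ × 19.15 × 264,647,824 ≈ 56,660.3 × g
Target RCF = 0.85 × 56,660.3 ≈ 48,161.3 × g
Your rotor: r = 85 mm = 8.5 cm
48,161.3 = 1.118 × 10⁻⁵ × 8.5 × N²
N² = 48,161.3 / (9.503 × 10⁻⁵) = 506,801,010
N ≈ √506,801,010 ≈ 22,512.2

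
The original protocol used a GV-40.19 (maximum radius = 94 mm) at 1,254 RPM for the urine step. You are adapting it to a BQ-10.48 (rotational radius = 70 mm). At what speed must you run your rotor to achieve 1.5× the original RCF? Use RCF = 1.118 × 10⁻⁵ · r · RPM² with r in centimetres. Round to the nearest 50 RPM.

≈ 1800 RPM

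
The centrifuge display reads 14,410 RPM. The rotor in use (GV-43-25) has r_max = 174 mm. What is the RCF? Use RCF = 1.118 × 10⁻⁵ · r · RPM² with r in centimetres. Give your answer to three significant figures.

≈ 40400 ×g

r = 174 mm = 17.4 cm
RCF = 1.118 × 10⁻⁵ × r × N²
RCF = 1.118 × 10⁻⁵ × 17.4 × (14410)² = 1.118 × 10⁻⁵ × 17.4 × 207,648,100 ≈ 40,394.2 × g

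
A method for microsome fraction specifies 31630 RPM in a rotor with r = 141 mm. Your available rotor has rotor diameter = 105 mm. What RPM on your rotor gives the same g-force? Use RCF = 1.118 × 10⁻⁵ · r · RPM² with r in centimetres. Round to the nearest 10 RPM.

51840 RPM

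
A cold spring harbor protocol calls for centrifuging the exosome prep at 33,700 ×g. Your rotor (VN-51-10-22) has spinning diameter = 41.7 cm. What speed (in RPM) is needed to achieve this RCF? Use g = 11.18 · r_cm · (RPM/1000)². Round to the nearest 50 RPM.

r = 41.7 / 2 = 20.85 cm
33,700 = 11.18 × 20.85 × (N/1000)²
(N/1000)² = 33,700 / 233.103 = 144.5713
N = 1000 × √144.5713 ≈ 12,023.8

N ≈ 12000 RPM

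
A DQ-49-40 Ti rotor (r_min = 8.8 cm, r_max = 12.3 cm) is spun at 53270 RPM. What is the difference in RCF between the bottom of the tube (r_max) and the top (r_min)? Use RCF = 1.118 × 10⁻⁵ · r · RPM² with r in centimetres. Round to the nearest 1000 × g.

≈ 111000 ×g

RCF_max = 1.118 × 10⁻⁵ × 12.3 × (53270)² = 1.118 × 10⁻⁵ × 12.3 × 2,837,692,900 ≈ 390,222.5 × g
RCF_min = 1.118 × 10⁻⁵ × 8.8 × (53270)² = 1.118 × 10⁻⁵ × 8.8 × 2,837,692,900 ≈ 279,183.6 × g
ΔRCF = 390,222.5 − 279,183.6 = 111,038.9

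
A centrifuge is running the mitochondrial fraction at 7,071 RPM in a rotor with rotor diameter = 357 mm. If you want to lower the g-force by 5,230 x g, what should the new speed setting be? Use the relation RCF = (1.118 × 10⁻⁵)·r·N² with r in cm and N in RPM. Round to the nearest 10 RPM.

r = 357 mm / 2 = 178.5 mm = 17.85 cm
Current RCF = 1.118 × 10⁻⁵ × 17.85 × (7071)² = 1.118 × 10⁻⁵ × 17.85 × 49,999,041 ≈ 9,978 × g
Target RCF = 9,978 − 5,230 = 4,748 × g
N² = 4,748 / (19.9563 × 10⁻⁵) = 23,791,985
N ≈ √23,791,985 ≈ 4,877.7

4880 RPM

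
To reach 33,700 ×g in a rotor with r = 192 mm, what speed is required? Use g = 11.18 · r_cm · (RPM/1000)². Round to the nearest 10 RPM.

r = 192 mm = 19.2 cm
RCF = 11.18 × r × (N/1000)²
33,700 = 11.18 × 19.2 × (N/1000)²
(N/1000)² = 33,700 / 214.656 = 156.9954
N = 1000 × √156.9954 ≈ 12,529.8

12530 RPM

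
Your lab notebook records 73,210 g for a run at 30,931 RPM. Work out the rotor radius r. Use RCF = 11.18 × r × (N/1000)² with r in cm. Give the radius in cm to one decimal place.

6.8 cm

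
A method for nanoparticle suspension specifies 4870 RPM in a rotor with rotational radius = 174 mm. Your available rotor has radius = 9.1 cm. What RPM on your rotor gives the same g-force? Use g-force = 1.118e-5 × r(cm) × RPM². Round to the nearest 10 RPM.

≈ 6730 RPM

Original rotor: r = 174 mm = 17.4 cm
RCF_original = 1.118 × 10⁻⁵ × 17.4 × (4870)² = 1.118 × 10⁻⁵ × 17.4 × 23,716,900 ≈ 4,613.7 × g
4,613.7 = 1.118 × 10⁻⁵ × 9.1 × N²
N² = 4,613.7 / (10.1738 × 10⁻⁵) = 45,348,837
N ≈ √45,348,837 ≈ 6,734.2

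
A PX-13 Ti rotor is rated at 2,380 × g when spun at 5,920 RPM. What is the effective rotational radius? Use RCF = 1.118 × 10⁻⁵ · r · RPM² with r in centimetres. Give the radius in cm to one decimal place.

RCF = 1.118 × 10⁻⁵ × r × N²
2380 = 1.118 × 10⁻⁵ × r × (5920)²
r = 2380 / (1.118 × 10⁻⁵ × 35,046,400) = 2380 / 391.8188 ≈ 6.074 cm

r ≈ 6.1 cm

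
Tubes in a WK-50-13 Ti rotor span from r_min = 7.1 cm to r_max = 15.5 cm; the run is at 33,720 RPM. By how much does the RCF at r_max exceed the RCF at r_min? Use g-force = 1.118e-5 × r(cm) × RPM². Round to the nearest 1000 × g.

ΔRCF = 1.118 × 10⁻⁵ × (r_max − r_min) × N² = 1.118 × 10⁻⁵ × 8.4 × 1,137,038,400 ≈ 106,781.6

ΔRCF ≈ 107000 x g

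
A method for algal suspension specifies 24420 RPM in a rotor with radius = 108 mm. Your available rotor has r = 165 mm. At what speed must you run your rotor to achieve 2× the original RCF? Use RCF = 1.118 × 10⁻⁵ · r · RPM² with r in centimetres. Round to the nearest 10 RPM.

27940 RPM

Original rotor: r = 108 mm = 10.8 cm
RCF_original = 1.118 × 10⁻⁵ × 10.8 × (24420)² = 1.118 × 10⁻⁵ × 10.8 × 596,336,400 ≈ 72,004 × g
Target RCF = 2 × 72,004 ≈ 144,008 × g
Your rotor: r = 165 mm = 16.5 cm
144,008 = 1.118 × 10⁻⁵ × 16.5 × N²
N² = 144,008 / (18.447 × 10⁻⁵) = 780,658,102
N ≈ √780,658,102 ≈ 27,940.3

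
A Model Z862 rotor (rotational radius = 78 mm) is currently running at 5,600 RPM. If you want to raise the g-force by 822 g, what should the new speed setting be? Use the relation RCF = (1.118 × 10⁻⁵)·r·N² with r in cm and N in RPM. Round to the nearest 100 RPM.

≈ 6400 RPM

r = 78 mm = 7.8 cm
Current RCF = 1.118 × 10⁻⁵ × 7.8 × (5600)² = 1.118 × 10⁻⁵ × 7.8 × 31,360,000 ≈ 2,734.7 × g
Target RCF = 2,734.7 + 822 = 3,556.7 × g
N² = 3,556.7 / (8.7204 × 10⁻⁵) = 40,785,973
N ≈ √40,785,973 ≈ 6,386.4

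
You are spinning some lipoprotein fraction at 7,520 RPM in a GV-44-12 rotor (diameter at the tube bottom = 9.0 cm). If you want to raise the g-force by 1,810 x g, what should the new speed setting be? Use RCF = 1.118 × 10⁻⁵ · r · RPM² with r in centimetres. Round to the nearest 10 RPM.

r = 9.0 / 2 = 4.5 cm
Current RCF = 1.118 × 10⁻⁵ × 4.5 × (7520)² = 1.118 × 10⁻⁵ × 4.5 × 56,550,400 ≈ 2,845.1 × g
Target RCF = 2,845.1 + 1,810 = 4,655.1 × g
N² = 4,655.1 / (5.031 × 10⁻⁵) = 92,528,324
N ≈ √92,528,324 ≈ 9,619.2

≈ 9620 RPM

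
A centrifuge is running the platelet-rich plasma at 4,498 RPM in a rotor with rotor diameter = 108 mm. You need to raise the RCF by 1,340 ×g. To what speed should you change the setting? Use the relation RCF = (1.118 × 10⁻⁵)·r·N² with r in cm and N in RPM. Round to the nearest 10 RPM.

≈ 6510 RPM

r = 108 mm / 2 = 54 mm = 5.4 cm
Current RCF = 1.118 × 10⁻⁵ × 5.4 × (4498)² = 1.118 × 10⁻⁵ × 5.4 × 20,232,004 ≈ 1,221.4 × g
Target RCF = 1,221.4 + 1,340 = 2,561.4 × g
N² = 2,561.4 / (6.0372 × 10⁻⁵) = 42,426,953
N ≈ √42,426,953 ≈ 6,513.6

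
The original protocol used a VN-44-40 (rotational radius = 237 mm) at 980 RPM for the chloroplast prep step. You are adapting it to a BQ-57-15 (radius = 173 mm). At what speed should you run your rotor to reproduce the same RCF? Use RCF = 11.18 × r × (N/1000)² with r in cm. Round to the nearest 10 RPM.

≈ 1150 RPM

Original rotor: r = 237 mm = 23.7 cm
RCF_original = 11.18 × 23.7 × (0.98)² = 11.18 × 23.7 × 0.9604 ≈ 254.5 × g
Your rotor: r = 173 mm = 17.3 cm
254.5 = 11.18 × 17.3 × (N/1000)²
(N/1000)² = 254.5 / 193.414 = 1.31583
N = 1000 × √1.31583 ≈ 1,147.1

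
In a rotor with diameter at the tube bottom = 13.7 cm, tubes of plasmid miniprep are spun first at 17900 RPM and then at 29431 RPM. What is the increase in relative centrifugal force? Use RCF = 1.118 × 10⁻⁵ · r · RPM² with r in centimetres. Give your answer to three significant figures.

≈ 41800 ×g

r = 13.7 / 2 = 6.85 cm
RCF₁ = 1.118 × 10⁻⁵ × 6.85 × (17900)² = 1.118 × 10⁻⁵ × 6.85 × 320,410,000 ≈ 24,538 × g
RCF₂ = 1.118 × 10⁻⁵ × 6.85 × (29431)² = 1.118 × 10⁻⁵ × 6.85 × 866,183,761 ≈ 66,335 × g
Increase = 66,335 − 24,538 = 41,797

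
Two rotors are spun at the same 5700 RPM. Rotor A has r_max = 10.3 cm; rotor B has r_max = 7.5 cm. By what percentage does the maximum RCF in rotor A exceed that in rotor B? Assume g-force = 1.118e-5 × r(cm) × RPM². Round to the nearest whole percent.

At equal RPM, RCF scales linearly with r: ratio = 10.3 / 7.5 = 1.3733.
So rotor A delivers 37.3% more g-force.

37%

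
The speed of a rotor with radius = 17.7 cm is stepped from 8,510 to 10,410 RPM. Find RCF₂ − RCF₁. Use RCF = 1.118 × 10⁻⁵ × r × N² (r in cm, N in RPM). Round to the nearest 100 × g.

7100 g

RCF₁ = 1.118 × 10⁻⁵ × 17.7 × (8510)² = 1.118 × 10⁻⁵ × 17.7 × 72,420,100 ≈ 14,330.9 × g
RCF₂ = 1.118 × 10⁻⁵ × 17.7 × (10410)² = 1.118 × 10⁻⁵ × 17.7 × 108,368,100 ≈ 21,444.5 × g
Increase = 21,444.5 − 14,330.9 = 7,113.6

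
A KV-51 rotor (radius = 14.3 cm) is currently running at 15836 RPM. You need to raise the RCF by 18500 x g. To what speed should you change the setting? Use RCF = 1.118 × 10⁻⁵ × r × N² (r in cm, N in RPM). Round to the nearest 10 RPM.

N₂ ≈ 19140 RPM

Current RCF = 1.118 × 10⁻⁵ × 14.3 × (15836)² = 1.118 × 10⁻⁵ × 14.3 × 250,778,896 ≈ 40,093 × g
Target RCF = 40,093 + 18,500 = 58,593 × g
N² = 58,593 / (15.9874 × 10⁻⁵) = 366,494,865
N ≈ √366,494,865 ≈ 19,144.1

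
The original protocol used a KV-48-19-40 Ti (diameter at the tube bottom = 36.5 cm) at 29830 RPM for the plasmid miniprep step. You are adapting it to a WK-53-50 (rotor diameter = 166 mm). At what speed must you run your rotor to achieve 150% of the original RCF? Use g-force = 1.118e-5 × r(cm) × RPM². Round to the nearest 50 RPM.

54150 RPM

Original rotor: r = 36.5 / 2 = 18.25 cm
RCF_original = 1.118 × 10⁻⁵ × 18.25 × (29830)² = 1.118 × 10⁻⁵ × 18.25 × 889,828,900 ≈ 181,556.2 × g
Target RCF = 1.5 × 181,556.2 ≈ 272,334.3 × g
Your rotor: r = 166 mm / 2 = 83 mm = 8.3 cm
272,334.3 = 1.118 × 10⁻⁵ × 8.3 × N²
N² = 272,334.3 / (9.2794 × 10⁻⁵) = 2,934,826,605
N ≈ √2,934,826,605 ≈ 54,174.0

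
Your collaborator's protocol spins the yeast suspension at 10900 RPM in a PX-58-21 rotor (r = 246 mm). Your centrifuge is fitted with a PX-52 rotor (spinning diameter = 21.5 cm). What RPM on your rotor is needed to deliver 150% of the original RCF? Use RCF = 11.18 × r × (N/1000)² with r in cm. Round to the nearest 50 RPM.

≈ 20200 RPM

Original rotor: r = 246 mm = 24.6 cm
RCF = 11.18 × r × (N/1000)²
RCF_original = 11.18 × 24.6 × (10.9)² = 11.18 × 24.6 × 118.81 ≈ 32,676.1 × g
Target RCF = 1.5 × 32,676.1 ≈ 49,014.1 × g
Your rotor: r = 21.5 / 2 = 10.75 cm
49,014.1 = 11.18 × 10.75 × (N/1000)²
(N/1000)² = 49,014.1 / 120.185 = 407.8221
N = 1000 × √407.8221 ≈ 20,194.6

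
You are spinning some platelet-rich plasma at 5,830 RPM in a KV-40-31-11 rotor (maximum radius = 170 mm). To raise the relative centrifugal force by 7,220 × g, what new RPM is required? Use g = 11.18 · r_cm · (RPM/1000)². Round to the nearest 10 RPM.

r = 170 mm = 17.0 cm
Current RCF = 11.18 × 17 × (5.83)² = 11.18 × 17 × 33.9889 ≈ 6,459.9 × g
Target RCF = 6,459.9 + 7,220 = 13,679.9 × g
(N/1000)² = 13,679.9 / 190.06 = 71.97674
N = 1000 × √71.97674 ≈ 8,483.9

8480 RPM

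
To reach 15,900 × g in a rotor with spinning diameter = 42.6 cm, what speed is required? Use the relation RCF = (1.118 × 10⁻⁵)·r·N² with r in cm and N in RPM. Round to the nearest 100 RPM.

r = 42.6 / 2 = 21.3 cm
15,900 = 1.118 × 10⁻⁵ × 21.3 × N²
N² = 15,900 / (23.8134 × 10⁻⁵) = 66,769,130
N ≈ √66,769,130 ≈ 8,171.2

≈ 8200 RPM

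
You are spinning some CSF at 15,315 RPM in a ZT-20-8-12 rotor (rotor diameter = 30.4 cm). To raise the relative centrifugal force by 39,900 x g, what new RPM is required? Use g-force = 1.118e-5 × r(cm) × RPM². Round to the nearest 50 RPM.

r = 30.4 / 2 = 15.2 cm
Current RCF = 1.118 × 10⁻⁵ × 15.2 × (15315)² = 1.118 × 10⁻⁵ × 15.2 × 234,549,225 ≈ 39,858.4 × g
Target RCF = 39,858.4 + 39,900 = 79,758.4 × g
N² = 79,758.4 / (16.9936 × 10⁻⁵) = 469,343,753
N ≈ √469,343,753 ≈ 21,664.3

N₂ ≈ 21650 RPM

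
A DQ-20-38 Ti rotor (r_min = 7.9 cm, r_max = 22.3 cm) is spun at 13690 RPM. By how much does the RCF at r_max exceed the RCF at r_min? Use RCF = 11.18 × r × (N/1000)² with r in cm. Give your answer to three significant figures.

RCF_max = 11.18 × 22.3 × (13.69)² = 11.18 × 22.3 × 187.4161 ≈ 46,725.5 × g
RCF_min = 11.18 × 7.9 × (13.69)² = 11.18 × 7.9 × 187.4161 ≈ 16,553 × g
ΔRCF = 46,725.5 − 16,553 = 30,172.5

≈ 30200 × g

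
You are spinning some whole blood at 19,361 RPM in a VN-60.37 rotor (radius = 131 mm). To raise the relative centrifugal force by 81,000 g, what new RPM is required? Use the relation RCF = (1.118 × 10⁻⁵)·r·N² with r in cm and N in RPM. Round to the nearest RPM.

r = 131 mm = 13.1 cm
Current RCF = 1.118 × 10⁻⁵ × 13.1 × (19361)² = 1.118 × 10⁻⁵ × 13.1 × 374,848,321 ≈ 54,899.5 × g
Target RCF = 54,899.5 + 81,000 = 135,899.5 × g
N² = 135,899.5 / (14.6458 × 10⁻⁵) = 927,907,660
N ≈ √927,907,660 ≈ 30,461.6

30462 RPM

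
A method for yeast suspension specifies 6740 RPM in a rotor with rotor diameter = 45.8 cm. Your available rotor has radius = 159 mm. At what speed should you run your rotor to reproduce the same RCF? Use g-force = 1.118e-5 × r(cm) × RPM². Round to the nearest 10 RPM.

Original rotor: r = 45.8 / 2 = 22.9 cm
RCF_original = 1.118 × 10⁻⁵ × 22.9 × (6740)² = 1.118 × 10⁻⁵ × 22.9 × 45,427,600 ≈ 11,630.5 × g
Your rotor: r = 159 mm = 15.9 cm
11,630.5 = 1.118 × 10⁻⁵ × 15.9 × N²
N² = 11,630.5 / (17.7762 × 10⁻⁵) = 65,427,369
N ≈ √65,427,369 ≈ 8,088.7

≈ 8090 RPM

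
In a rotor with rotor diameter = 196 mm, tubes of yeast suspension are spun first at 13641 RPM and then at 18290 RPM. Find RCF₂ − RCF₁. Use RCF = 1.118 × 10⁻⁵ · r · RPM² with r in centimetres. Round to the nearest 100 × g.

16300 x g

r = 196 mm / 2 = 98 mm = 9.8 cm
RCF₁ = 1.118 × 10⁻⁵ × 9.8 × (13641)² = 1.118 × 10⁻⁵ × 9.8 × 186,076,881 ≈ 20,387.3 × g
RCF₂ = 1.118 × 10⁻⁵ × 9.8 × (18290)² = 1.118 × 10⁻⁵ × 9.8 × 334,524,100 ≈ 36,651.8 × g
Increase = 36,651.8 − 20,387.3 = 16,264.5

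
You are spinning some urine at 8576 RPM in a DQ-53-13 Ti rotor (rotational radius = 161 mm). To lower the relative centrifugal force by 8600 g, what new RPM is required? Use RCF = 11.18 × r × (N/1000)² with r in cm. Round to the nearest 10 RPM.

5080 RPM

r = 161 mm = 16.1 cm
Current RCF = 11.18 × 16.1 × (8.576)² = 11.18 × 16.1 × 73.547776 ≈ 13,238.5 × g
Target RCF = 13,238.5 − 8,600 = 4,638.5 × g
(N/1000)² = 4,638.5 / 179.998 = 25.76973
N = 1000 × √25.76973 ≈ 5,076.4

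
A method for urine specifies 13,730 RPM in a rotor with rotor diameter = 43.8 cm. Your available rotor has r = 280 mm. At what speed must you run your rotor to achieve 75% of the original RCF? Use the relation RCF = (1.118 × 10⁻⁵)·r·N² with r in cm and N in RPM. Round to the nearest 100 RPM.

10500 RPM

Original rotor: r = 43.8 / 2 = 21.9 cm
RCF = 1.118 × 10⁻⁵ × r × N²
RCF_original = 1.118 × 10⁻⁵ × 21.9 × (13730)² = 1.118 × 10⁻⁵ × 21.9 × 188,512,900 ≈ 46,155.9 × g
Target RCF = 0.75 × 46,155.9 ≈ 34,616.9 × g
Your rotor: r = 280 mm = 28.0 cm
34,616.9 = 1.118 × 10⁻⁵ × 28 × N²
N² = 34,616.9 / (31.304 × 10⁻⁵) = 110,582,993
N ≈ √110,582,993 ≈ 10,515.8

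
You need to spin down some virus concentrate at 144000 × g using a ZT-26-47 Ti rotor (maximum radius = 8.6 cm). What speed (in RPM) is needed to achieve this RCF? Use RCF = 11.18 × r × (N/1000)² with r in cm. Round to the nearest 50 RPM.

144,000 = 11.18 × 8.6 × (N/1000)²
(N/1000)² = 144,000 / 96.148 = 1497.691
N = 1000 × √1497.691 ≈ 38,700.0

38700 RPM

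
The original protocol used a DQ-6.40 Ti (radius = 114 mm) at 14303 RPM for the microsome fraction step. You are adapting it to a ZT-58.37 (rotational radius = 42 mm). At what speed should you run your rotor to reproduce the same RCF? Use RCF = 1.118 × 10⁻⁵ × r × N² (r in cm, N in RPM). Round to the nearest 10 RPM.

23560 RPM

Original rotor: r = 114 mm = 11.4 cm
RCF_original = 1.118 × 10⁻⁵ × 11.4 × (14303)² = 1.118 × 10⁻⁵ × 11.4 × 204,575,809 ≈ 26,073.6 × g
Your rotor: r = 42 mm = 4.2 cm
26,073.6 = 1.118 × 10⁻⁵ × 4.2 × N²
N² = 26,073.6 / (4.6956 × 10⁻⁵) = 555,277,281
N ≈ √555,277,281 ≈ 23,564.3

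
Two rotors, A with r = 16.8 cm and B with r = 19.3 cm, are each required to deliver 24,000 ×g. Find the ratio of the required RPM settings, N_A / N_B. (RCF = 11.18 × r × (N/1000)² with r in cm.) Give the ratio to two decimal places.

At fixed RCF, N ∝ 1/√r, so N_A/N_B = √(r_B/r_A) = √(19.3/16.8) = √1.148810 = 1.0718.

1.07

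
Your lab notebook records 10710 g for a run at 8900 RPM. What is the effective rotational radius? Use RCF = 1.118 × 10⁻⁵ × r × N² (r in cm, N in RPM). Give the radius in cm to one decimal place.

12.1 cm

RCF = 1.118 × 10⁻⁵ × r × N²
10710 = 1.118 × 10⁻⁵ × r × (8900)²
r = 10710 / (1.118 × 10⁻⁵ × 79,210,000) = 10710 / 885.5678 ≈ 12.094 cm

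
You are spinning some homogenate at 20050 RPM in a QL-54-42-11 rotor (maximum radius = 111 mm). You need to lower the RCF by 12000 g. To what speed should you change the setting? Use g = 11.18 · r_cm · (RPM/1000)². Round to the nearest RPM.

N₂ ≈ 17473 RPM

r = 111 mm = 11.1 cm
Current RCF = 11.18 × 11.1 × (20.05)² = 11.18 × 11.1 × 402.0025 ≈ 49,887.7 × g
Target RCF = 49,887.7 − 12,000 = 37,887.7 × g
(N/1000)² = 37,887.7 / 124.098 = 305.3047
N = 1000 × √305.3047 ≈ 17,473.0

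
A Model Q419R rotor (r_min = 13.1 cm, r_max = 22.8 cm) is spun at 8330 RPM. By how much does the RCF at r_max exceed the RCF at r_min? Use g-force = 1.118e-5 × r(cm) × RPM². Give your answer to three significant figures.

7520 g

RCF_max = 1.118 × 10⁻⁵ × 22.8 × (8330)² = 1.118 × 10⁻⁵ × 22.8 × 69,388,900 ≈ 17,687.5 × g
RCF_min = 1.118 × 10⁻⁵ × 13.1 × (8330)² = 1.118 × 10⁻⁵ × 13.1 × 69,388,900 ≈ 10,162.6 × g
ΔRCF = 17,687.5 − 10,162.6 = 7,524.9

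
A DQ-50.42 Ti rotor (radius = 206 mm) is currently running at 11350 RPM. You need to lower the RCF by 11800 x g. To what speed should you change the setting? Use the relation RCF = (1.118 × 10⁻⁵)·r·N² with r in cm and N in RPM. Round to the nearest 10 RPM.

r = 206 mm = 20.6 cm
Current RCF = 1.118 × 10⁻⁵ × 20.6 × (11350)² = 1.118 × 10⁻⁵ × 20.6 × 128,822,500 ≈ 29,668.9 × g
Target RCF = 29,668.9 − 11,800 = 17,868.9 × g
N² = 17,868.9 / (23.0308 × 10⁻⁵) = 77,586,970
N ≈ √77,586,970 ≈ 8,808.3

N₂ ≈ 8810 RPM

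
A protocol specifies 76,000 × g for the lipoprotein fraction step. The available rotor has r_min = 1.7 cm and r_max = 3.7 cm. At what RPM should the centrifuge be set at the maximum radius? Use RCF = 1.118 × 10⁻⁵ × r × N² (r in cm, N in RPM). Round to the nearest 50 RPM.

Use r_max = 3.7 cm.
76,000 = 1.118 × 10⁻⁵ × 3.7 × N²
N² = 76,000 / (4.1366 × 10⁻⁵) = 1,837,257,651
N ≈ √1,837,257,651 ≈ 42,863.2

N ≈ 42850 RPM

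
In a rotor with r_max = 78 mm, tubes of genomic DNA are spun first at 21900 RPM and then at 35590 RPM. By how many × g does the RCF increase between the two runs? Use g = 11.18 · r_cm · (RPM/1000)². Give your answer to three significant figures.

≈ 68600 × g

r = 78 mm = 7.8 cm
RCF₁ = 11.18 × 7.8 × (21.9)² = 11.18 × 7.8 × 479.61 ≈ 41,823.9 × g
RCF₂ = 11.18 × 7.8 × (35.59)² = 11.18 × 7.8 × 1,266.6481 ≈ 110,456.8 × g
Increase = 110,456.8 − 41,823.9 = 68,632.9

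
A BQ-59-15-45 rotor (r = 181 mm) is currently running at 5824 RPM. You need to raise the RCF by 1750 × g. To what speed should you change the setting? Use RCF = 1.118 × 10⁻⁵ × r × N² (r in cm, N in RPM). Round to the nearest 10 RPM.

6520 RPM

r = 181 mm = 18.1 cm
Current RCF = 1.118 × 10⁻⁵ × 18.1 × (5824)² = 1.118 × 10⁻⁵ × 18.1 × 33,918,976 ≈ 6,863.8 × g
Target RCF = 6,863.8 + 1,750 = 8,613.8 × g
N² = 8,613.8 / (20.2358 × 10⁻⁵) = 42,567,133
N ≈ √42,567,133 ≈ 6,524.3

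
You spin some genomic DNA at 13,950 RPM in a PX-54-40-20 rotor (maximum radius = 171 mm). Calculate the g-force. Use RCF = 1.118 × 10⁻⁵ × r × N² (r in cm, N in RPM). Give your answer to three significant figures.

RCF ≈ 37200 x g

r = 171 mm = 17.1 cm
RCF = 1.118 × 10⁻⁵ × 17.1 × (13950)² = 1.118 × 10⁻⁵ × 17.1 × 194,602,500 ≈ 37,203.7 × g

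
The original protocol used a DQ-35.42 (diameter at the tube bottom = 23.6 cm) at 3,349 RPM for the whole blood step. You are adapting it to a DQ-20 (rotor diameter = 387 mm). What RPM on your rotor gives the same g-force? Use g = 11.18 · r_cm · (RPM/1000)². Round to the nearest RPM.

Original rotor: r = 23.6 / 2 = 11.8 cm
RCF_original = 11.18 × 11.8 × (3.349)² = 11.18 × 11.8 × 11.215801 ≈ 1,479.6 × g
Your rotor: r = 387 mm / 2 = 193.5 mm = 19.35 cm
1,479.6 = 11.18 × 19.35 × (N/1000)²
(N/1000)² = 1,479.6 / 216.333 = 6.839456
N = 1000 × √6.839456 ≈ 2,615.2

≈ 2615 RPM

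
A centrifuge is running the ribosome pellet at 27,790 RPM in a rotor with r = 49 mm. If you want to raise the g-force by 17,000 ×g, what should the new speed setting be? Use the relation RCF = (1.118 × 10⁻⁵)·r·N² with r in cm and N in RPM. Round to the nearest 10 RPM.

≈ 32900 RPM

r = 49 mm = 4.9 cm
Current RCF = 1.118 × 10⁻⁵ × 4.9 × (27790)² = 1.118 × 10⁻⁵ × 4.9 × 772,284,100 ≈ 42,307.3 × g
Target RCF = 42,307.3 + 17,000 = 59,307.3 × g
N² = 59,307.3 / (5.4782 × 10⁻⁵) = 1,082,605,600
N ≈ √1,082,605,600 ≈ 32,903.0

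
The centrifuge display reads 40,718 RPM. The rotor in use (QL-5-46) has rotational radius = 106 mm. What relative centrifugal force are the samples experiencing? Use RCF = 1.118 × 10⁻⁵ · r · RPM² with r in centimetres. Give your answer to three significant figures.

r = 106 mm = 10.6 cm
RCF = 1.118 × 10⁻⁵ × 10.6 × (40718)² = 1.118 × 10⁻⁵ × 10.6 × 1,657,955,524 ≈ 196,481 × g

196000 ×g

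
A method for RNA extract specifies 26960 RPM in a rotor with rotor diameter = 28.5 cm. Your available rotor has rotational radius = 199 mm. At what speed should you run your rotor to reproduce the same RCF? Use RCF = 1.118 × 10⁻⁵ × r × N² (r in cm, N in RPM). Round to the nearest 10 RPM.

22810 RPM

Original rotor: r = 28.5 / 2 = 14.25 cm
RCF = 1.118 × 10⁻⁵ × r × N²
RCF_original = 1.118 × 10⁻⁵ × 14.25 × (26960)² = 1.118 × 10⁻⁵ × 14.25 × 726,841,600 ≈ 115,796.8 × g
Your rotor: r = 199 mm = 19.9 cm
115,796.8 = 1.118 × 10⁻⁵ × 19.9 × N²
N² = 115,796.8 / (22.2482 × 10⁻⁵) = 520,477,162
N ≈ √520,477,162 ≈ 22,814.0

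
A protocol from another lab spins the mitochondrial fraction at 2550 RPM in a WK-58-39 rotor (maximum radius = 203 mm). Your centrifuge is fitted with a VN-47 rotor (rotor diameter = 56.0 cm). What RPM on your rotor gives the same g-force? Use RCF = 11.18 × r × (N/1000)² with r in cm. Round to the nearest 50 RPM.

Original rotor: r = 203 mm = 20.3 cm
RCF_original = 11.18 × 20.3 × (2.55)² = 11.18 × 20.3 × 6.5025 ≈ 1,475.8 × g
Your rotor: r = 56.0 / 2 = 28 cm
1,475.8 = 11.18 × 28 × (N/1000)²
(N/1000)² = 1,475.8 / 313.04 = 4.714413
N = 1000 × √4.714413 ≈ 2,171.3

≈ 2150 RPM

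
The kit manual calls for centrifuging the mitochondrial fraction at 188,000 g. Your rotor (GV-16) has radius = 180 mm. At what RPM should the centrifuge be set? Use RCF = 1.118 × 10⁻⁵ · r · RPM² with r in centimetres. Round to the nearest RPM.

N ≈ 30565 RPM

r = 180 mm = 18.0 cm
RCF = 1.118 × 10⁻⁵ × r × N²
188,000 = 1.118 × 10⁻⁵ × 18 × N²
N² = 188,000 / (20.124 × 10⁻⁵) = 934,207,911
N ≈ √934,207,911 ≈ 30,564.8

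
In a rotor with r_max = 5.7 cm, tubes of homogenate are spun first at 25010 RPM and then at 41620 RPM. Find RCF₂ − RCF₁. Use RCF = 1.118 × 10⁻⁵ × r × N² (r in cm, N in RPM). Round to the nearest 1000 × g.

71000 x g

RCF₁ = 1.118 × 10⁻⁵ × 5.7 × (25010)² = 1.118 × 10⁻⁵ × 5.7 × 625,500,100 ≈ 39,860.6 × g
RCF₂ = 1.118 × 10⁻⁵ × 5.7 × (41620)² = 1.118 × 10⁻⁵ × 5.7 × 1,732,224,400 ≈ 110,387.7 × g
Increase = 110,387.7 − 39,860.6 = 70,527.1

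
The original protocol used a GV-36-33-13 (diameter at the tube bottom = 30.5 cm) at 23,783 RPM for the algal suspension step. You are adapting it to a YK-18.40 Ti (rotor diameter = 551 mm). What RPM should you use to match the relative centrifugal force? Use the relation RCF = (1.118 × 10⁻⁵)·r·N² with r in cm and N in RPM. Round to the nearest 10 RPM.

≈ 17690 RPM

Original rotor: r = 30.5 / 2 = 15.25 cm
RCF = 1.118 × 10⁻⁵ × r × N²
RCF_original = 1.118 × 10⁻⁵ × 15.25 × (23783)² = 1.118 × 10⁻⁵ × 15.25 × 565,631,089 ≈ 96,437.3 × g
Your rotor: r = 551 mm / 2 = 275.5 mm = 27.55 cm
96,437.3 = 1.118 × 10⁻⁵ × 27.55 × N²
N² = 96,437.3 / (30.8009 × 10⁻⁵) = 313,098,968
N ≈ √313,098,968 ≈ 17,694.6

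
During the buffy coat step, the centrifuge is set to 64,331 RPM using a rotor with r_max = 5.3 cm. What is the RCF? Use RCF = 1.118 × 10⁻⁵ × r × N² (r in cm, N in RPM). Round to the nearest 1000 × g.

RCF = 1.118 × 10⁻⁵ × r × N²
RCF = 1.118 × 10⁻⁵ × 5.3 × (64331)² = 1.118 × 10⁻⁵ × 5.3 × 4,138,477,561 ≈ 245,221.3 × g

RCF ≈ 245000 g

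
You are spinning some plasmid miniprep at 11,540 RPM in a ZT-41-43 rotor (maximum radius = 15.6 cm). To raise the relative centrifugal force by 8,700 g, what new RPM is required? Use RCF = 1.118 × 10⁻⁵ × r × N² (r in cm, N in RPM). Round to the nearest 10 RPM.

Current RCF = 1.118 × 10⁻⁵ × 15.6 × (11540)² = 1.118 × 10⁻⁵ × 15.6 × 133,171,600 ≈ 23,226.2 × g
Target RCF = 23,226.2 + 8,700 = 31,926.2 × g
N² = 31,926.2 / (17.4408 × 10⁻⁵) = 183,054,676
N ≈ √183,054,676 ≈ 13,529.8

N₂ ≈ 13530 RPM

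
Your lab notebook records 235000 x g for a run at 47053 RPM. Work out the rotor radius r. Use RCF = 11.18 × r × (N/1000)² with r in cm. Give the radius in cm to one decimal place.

r ≈ 9.5 cm

RCF = 11.18 × r × (N/1000)²
235000 = 11.18 × r × (47.053)²
r = 235000 / (11.18 × 2213.984809) = 235000 / 24752.35 ≈ 9.494 cm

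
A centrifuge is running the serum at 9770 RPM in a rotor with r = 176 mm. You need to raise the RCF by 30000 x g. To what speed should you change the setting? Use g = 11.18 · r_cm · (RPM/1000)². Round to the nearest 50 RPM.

N₂ ≈ 15750 RPM

r = 176 mm = 17.6 cm
Current RCF = 11.18 × 17.6 × (9.77)² = 11.18 × 17.6 × 95.4529 ≈ 18,782.1 × g
Target RCF = 18,782.1 + 30,000 = 48,782.1 × g
(N/1000)² = 48,782.1 / 196.768 = 247.9168
N = 1000 × √247.9168 ≈ 15,745.4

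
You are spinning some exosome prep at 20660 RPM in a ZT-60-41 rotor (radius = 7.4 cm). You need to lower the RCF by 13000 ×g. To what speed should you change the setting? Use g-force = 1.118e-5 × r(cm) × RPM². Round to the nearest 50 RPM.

16400 RPM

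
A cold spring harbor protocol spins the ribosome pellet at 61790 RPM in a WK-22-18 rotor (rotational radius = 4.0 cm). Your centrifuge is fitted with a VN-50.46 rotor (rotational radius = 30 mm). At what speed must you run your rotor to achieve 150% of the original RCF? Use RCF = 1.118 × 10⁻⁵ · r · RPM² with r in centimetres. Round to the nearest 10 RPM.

≈ 87380 RPM

RCF_original = 1.118 × 10⁻⁵ × 4 × (61790)² = 1.118 × 10⁻⁵ × 4 × 3,818,004,100 ≈ 170,741.1 × g
Target RCF = 1.5 × 170,741.1 ≈ 256,111.7 × g
Your rotor: r = 30 mm = 3.0 cm
256,111.7 = 1.118 × 10⁻⁵ × 3 × N²
N² = 256,111.7 / (3.354 × 10⁻⁵) = 7,636,007,752
N ≈ √7,636,007,752 ≈ 87,384.3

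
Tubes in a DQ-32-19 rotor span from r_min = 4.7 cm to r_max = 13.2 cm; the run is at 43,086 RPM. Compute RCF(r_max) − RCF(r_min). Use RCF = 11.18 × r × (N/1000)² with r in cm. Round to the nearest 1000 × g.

176000 × g

RCF_max = 11.18 × 13.2 × (43.086)² = 11.18 × 13.2 × 1,856.403396 ≈ 273,960.6 × g
RCF_min = 11.18 × 4.7 × (43.086)² = 11.18 × 4.7 × 1,856.403396 ≈ 97,546.6 × g
ΔRCF = 273,960.6 − 97,546.6 = 176,414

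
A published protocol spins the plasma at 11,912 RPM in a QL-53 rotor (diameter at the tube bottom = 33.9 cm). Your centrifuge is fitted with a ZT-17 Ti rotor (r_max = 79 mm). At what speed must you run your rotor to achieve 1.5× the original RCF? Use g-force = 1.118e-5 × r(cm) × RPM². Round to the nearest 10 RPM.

Original rotor: r = 33.9 / 2 = 16.95 cm
RCF = 1.118 × 10⁻⁵ × r × N²
RCF_original = 1.118 × 10⁻⁵ × 16.95 × (11912)² = 1.118 × 10⁻⁵ × 16.95 × 141,895,744 ≈ 26,889.4 × g
Target RCF = 1.5 × 26,889.4 ≈ 40,334.1 × g
Your rotor: r = 79 mm = 7.9 cm
40,334.1 = 1.118 × 10⁻⁵ × 7.9 × N²
N² = 40,334.1 / (8.8322 × 10⁻⁵) = 456,671,045
N ≈ √456,671,045 ≈ 21,369.9

21370 RPM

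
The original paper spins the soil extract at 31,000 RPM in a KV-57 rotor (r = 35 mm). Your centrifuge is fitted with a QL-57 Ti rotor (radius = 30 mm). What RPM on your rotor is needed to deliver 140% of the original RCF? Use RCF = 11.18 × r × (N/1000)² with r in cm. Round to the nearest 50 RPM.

≈ 39600 RPM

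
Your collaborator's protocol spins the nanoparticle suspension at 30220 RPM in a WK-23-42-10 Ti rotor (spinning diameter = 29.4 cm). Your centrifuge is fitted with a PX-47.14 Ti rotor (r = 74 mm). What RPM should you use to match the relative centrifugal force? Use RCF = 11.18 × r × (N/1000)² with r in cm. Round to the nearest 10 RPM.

Original rotor: r = 29.4 / 2 = 14.7 cm
RCF = 11.18 × r × (N/1000)²
RCF_original = 11.18 × 14.7 × (30.22)² = 11.18 × 14.7 × 913.2484 ≈ 150,088.7 × g
Your rotor: r = 74 mm = 7.4 cm
150,088.7 = 11.18 × 7.4 × (N/1000)²
(N/1000)² = 150,088.7 / 82.732 = 1814.155
N = 1000 × √1814.155 ≈ 42,592.9

≈ 42590 RPM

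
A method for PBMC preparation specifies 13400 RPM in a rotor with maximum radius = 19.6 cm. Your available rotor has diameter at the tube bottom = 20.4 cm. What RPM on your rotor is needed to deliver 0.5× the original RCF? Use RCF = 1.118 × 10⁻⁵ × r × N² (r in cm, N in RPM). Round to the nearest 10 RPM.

13130 RPM

RCF_original = 1.118 × 10⁻⁵ × 19.6 × (13400)² = 1.118 × 10⁻⁵ × 19.6 × 179,560,000 ≈ 39,346.6 × g
Target RCF = 0.5 × 39,346.6 ≈ 19,673.3 × g
Your rotor: r = 20.4 / 2 = 10.2 cm
19,673.3 = 1.118 × 10⁻⁵ × 10.2 × N²
N² = 19,673.3 / (11.4036 × 10⁻⁵) = 172,518,328
N ≈ √172,518,328 ≈ 13,134.6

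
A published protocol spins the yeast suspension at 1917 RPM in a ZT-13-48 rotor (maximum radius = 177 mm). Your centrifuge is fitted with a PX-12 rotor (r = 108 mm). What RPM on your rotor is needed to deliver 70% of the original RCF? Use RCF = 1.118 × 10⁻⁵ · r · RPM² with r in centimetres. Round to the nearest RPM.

2053 RPM

Original rotor: r = 177 mm = 17.7 cm
RCF_original = 1.118 × 10⁻⁵ × 17.7 × (1917)² = 1.118 × 10⁻⁵ × 17.7 × 3,674,889 ≈ 727.2 × g
Target RCF = 0.7 × 727.2 ≈ 509 × g
Your rotor: r = 108 mm = 10.8 cm
509 = 1.118 × 10⁻⁵ × 10.8 × N²
N² = 509 / (12.0744 × 10⁻⁵) = 4,215,530
N ≈ √4,215,530 ≈ 2,053.2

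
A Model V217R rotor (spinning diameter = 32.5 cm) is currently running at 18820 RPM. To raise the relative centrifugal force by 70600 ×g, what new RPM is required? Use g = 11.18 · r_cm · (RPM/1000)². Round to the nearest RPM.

≈ 27254 RPM

r = 32.5 / 2 = 16.25 cm
Current RCF = 11.18 × 16.25 × (18.82)² = 11.18 × 16.25 × 354.1924 ≈ 64,347.9 × g
Target RCF = 64,347.9 + 70,600 = 134,947.9 × g
(N/1000)² = 134,947.9 / 181.675 = 742.7984
N = 1000 × √742.7984 ≈ 27,254.3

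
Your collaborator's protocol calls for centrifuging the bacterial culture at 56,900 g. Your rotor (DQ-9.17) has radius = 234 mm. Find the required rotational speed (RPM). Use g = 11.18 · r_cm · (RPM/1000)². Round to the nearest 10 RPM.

r = 234 mm = 23.4 cm
56,900 = 11.18 × 23.4 × (N/1000)²
(N/1000)² = 56,900 / 261.612 = 217.4977
N = 1000 × √217.4977 ≈ 14,747.8

N ≈ 14750 RPM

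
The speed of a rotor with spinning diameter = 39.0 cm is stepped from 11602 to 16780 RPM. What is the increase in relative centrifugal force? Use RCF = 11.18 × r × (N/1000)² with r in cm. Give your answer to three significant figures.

r = 39.0 / 2 = 19.5 cm
RCF₁ = 11.18 × 19.5 × (11.602)² = 11.18 × 19.5 × 134.606404 ≈ 29,345.5 × g
RCF₂ = 11.18 × 19.5 × (16.78)² = 11.18 × 19.5 × 281.5684 ≈ 61,384.7 × g
Increase = 61,384.7 − 29,345.5 = 32,039.2

32000 g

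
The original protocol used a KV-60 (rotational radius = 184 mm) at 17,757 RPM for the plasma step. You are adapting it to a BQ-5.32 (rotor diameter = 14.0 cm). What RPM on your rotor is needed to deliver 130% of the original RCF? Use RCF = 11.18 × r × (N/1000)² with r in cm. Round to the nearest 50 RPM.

Original rotor: r = 184 mm = 18.4 cm
RCF_original = 11.18 × 18.4 × (17.757)² = 11.18 × 18.4 × 315.311049 ≈ 64,863.3 × g
Target RCF = 1.3 × 64,863.3 ≈ 84,322.3 × g
Your rotor: r = 14.0 / 2 = 7 cm
84,322.3 = 11.18 × 7 × (N/1000)²
(N/1000)² = 84,322.3 / 78.26 = 1077.464
N = 1000 × √1077.464 ≈ 32,824.7

32800 RPM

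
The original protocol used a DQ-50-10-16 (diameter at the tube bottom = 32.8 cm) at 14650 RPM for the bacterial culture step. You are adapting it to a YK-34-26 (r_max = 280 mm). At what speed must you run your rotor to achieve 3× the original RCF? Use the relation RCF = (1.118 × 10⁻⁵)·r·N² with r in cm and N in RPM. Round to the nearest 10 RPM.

Original rotor: r = 32.8 / 2 = 16.4 cm
RCF_original = 1.118 × 10⁻⁵ × 16.4 × (14650)² = 1.118 × 10⁻⁵ × 16.4 × 214,622,500 ≈ 39,351.5 × g
Target RCF = 3 × 39,351.5 ≈ 118,054.5 × g
Your rotor: r = 280 mm = 28.0 cm
118,054.5 = 1.118 × 10⁻⁵ × 28 × N²
N² = 118,054.5 / (31.304 × 10⁻⁵) = 377,122,732
N ≈ √377,122,732 ≈ 19,419.6

19420 RPM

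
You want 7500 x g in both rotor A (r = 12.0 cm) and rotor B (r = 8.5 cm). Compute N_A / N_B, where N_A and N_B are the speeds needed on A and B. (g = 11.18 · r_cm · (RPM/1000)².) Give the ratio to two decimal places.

At fixed RCF, N ∝ 1/√r, so N_A/N_B = √(r_B/r_A) = √(8.5/12.0) = √0.708333 = 0.8416.

0.84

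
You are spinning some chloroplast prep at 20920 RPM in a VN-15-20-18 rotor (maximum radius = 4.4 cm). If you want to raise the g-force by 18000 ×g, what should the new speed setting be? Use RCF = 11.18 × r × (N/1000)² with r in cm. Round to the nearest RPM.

Current RCF = 11.18 × 4.4 × (20.92)² = 11.18 × 4.4 × 437.6464 ≈ 21,528.7 × g
Target RCF = 21,528.7 + 18,000 = 39,528.7 × g
(N/1000)² = 39,528.7 / 49.192 = 803.5595
N = 1000 × √803.5595 ≈ 28,347.1

N₂ ≈ 28347 RPM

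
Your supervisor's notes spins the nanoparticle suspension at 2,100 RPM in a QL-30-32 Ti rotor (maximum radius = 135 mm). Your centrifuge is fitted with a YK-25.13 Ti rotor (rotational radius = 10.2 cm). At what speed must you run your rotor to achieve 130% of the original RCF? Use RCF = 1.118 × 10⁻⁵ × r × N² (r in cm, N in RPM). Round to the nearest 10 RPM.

Original rotor: r = 135 mm = 13.5 cm
RCF = 1.118 × 10⁻⁵ × r × N²
RCF_original = 1.118 × 10⁻⁵ × 13.5 × (2100)² = 1.118 × 10⁻⁵ × 13.5 × 4,410,000 ≈ 665.6 × g
Target RCF = 1.3 × 665.6 ≈ 865.3 × g
865.3 = 1.118 × 10⁻⁵ × 10.2 × N²
N² = 865.3 / (11.4036 × 10⁻⁵) = 7,587,955
N ≈ √7,587,955 ≈ 2,754.6

≈ 2750 RPM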